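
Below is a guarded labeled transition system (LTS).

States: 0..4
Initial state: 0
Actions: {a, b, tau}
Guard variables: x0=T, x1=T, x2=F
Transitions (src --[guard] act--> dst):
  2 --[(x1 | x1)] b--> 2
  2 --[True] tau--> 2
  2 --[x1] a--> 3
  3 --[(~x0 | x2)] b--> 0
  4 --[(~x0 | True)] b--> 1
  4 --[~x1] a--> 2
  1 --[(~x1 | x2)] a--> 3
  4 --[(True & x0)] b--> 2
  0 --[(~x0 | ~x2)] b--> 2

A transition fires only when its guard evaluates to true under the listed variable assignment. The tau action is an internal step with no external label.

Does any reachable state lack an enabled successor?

Reachable = {0,2,3}
  0: b→2  [1 exit(s)]
  2: a→3  b→2  tau→2  [3 exit(s)]
  3: ∅  [deadlock]
Path to 3: b·a

Answer: DEADLOCK at state 3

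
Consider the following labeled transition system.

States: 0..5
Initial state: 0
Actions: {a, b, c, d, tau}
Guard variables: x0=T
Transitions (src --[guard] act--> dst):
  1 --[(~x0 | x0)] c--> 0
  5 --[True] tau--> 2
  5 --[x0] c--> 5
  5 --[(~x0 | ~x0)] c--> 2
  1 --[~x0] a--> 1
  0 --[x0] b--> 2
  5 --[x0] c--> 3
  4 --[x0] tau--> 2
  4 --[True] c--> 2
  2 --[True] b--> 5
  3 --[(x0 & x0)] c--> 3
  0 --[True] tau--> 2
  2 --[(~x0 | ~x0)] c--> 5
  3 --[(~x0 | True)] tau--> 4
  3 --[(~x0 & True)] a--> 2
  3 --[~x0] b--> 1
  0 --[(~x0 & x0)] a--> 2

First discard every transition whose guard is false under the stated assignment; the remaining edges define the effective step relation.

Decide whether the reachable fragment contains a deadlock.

Reachable = {0,2,3,4,5}
  0: b→2  tau→2  [deg 2]
  2: b→5  [deg 1]
  3: c→3  tau→4  [deg 2]
  4: c→2  tau→2  [deg 2]
  5: c→3  c→5  tau→2  [deg 3]

Answer: DEADLOCK-FREE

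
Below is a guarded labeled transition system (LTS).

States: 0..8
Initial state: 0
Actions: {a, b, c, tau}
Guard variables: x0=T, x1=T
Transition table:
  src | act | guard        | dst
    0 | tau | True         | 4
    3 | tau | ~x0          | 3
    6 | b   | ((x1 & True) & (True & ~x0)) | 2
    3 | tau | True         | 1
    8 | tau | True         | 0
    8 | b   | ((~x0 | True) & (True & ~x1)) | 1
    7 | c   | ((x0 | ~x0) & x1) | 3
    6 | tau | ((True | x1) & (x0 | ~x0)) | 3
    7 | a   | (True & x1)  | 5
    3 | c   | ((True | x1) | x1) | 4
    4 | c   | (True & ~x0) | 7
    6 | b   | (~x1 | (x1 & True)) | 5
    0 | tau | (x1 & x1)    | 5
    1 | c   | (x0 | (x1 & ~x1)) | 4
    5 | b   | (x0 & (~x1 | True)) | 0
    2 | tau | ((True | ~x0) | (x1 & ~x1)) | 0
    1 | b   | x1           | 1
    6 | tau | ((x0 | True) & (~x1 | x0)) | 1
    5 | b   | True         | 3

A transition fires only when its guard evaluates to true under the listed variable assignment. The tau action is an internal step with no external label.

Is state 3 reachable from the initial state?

Answer: REACHABLE

Trace:
Guard filter leaves 15 enabled edge(s).
depth 0: {0}
depth 1: {4,5}  now seen {0,4,5}
depth 2: {3}  now seen {0,3,4,5}
depth 3: {1}  now seen {0,1,3,4,5}
Reach set: {0,1,3,4,5}
witness 3: tau·b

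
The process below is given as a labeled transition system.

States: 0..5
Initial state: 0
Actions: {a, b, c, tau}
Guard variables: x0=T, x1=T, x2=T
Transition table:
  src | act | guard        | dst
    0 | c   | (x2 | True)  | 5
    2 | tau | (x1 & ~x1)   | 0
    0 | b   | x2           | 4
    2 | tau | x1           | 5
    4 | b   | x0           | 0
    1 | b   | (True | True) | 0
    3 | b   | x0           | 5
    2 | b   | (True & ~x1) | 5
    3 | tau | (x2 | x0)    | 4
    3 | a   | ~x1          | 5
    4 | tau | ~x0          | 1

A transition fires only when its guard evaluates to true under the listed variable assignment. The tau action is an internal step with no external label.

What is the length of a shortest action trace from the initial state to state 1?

Breadth-first toward 1:
  Layer 0: {0}
  Layer 1: {4,5}
1 never appears.

Answer: UNREACHABLE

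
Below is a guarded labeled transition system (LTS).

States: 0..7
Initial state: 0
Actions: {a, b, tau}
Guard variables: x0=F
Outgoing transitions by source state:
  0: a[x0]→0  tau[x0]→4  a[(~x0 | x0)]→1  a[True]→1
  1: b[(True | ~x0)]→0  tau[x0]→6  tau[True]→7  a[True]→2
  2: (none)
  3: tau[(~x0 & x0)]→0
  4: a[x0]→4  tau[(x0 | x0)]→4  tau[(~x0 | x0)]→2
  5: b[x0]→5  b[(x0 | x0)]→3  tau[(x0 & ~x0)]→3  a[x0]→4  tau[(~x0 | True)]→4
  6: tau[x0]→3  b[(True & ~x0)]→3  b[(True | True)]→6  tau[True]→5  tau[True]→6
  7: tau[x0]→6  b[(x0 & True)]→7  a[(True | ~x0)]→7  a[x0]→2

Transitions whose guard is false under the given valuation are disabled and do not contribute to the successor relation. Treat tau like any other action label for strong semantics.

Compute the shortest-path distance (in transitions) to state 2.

Answer: 2

Trace:
BFS to 2:
  depth 0: {0}
  depth 1: {1}
  depth 2: {2,7}
first hit 2 at d=2 via a·a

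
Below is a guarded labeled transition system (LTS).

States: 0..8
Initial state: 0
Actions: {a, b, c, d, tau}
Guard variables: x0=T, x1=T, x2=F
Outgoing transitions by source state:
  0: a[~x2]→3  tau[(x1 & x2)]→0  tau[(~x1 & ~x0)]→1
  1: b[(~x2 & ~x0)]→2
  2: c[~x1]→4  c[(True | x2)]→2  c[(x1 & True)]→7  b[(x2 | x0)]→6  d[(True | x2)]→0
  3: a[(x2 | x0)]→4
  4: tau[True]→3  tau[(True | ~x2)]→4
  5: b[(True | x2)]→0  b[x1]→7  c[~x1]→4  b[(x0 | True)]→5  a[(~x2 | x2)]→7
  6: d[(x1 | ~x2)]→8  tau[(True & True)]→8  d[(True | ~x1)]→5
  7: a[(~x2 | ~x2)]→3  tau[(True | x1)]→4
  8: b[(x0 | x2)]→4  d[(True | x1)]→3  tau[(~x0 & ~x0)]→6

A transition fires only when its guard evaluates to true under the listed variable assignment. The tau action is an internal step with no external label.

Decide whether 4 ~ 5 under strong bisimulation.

Compute ~ classes (split until stable):
  P[0] = {{0,1,2,3,4,5,6,7,8}}
  P[1] = {{0,3},{1},{2},{4},{5},{6},{7},{8}}
  P[2] = {{0},{1},{2},{3},{4},{5},{6},{7},{8}}
Fixed point at round 3; 9 class(es).
[4]={4}  [5]={5}

Answer: NOT BISIMILAR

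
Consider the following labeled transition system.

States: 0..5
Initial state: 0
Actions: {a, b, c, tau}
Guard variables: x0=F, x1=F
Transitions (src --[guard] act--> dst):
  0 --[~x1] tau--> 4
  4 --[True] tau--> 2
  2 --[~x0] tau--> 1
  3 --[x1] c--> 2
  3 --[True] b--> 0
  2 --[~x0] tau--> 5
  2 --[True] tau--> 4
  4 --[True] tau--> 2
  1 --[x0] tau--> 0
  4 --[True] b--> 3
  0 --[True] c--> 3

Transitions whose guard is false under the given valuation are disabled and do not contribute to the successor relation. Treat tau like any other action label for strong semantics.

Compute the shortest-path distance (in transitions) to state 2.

Answer: 2

Trace:
Breadth-first toward 2:
  depth 0: {0}
  depth 1: {3,4}
  depth 2: {2}
depth(2)=2, e.g. tau·tau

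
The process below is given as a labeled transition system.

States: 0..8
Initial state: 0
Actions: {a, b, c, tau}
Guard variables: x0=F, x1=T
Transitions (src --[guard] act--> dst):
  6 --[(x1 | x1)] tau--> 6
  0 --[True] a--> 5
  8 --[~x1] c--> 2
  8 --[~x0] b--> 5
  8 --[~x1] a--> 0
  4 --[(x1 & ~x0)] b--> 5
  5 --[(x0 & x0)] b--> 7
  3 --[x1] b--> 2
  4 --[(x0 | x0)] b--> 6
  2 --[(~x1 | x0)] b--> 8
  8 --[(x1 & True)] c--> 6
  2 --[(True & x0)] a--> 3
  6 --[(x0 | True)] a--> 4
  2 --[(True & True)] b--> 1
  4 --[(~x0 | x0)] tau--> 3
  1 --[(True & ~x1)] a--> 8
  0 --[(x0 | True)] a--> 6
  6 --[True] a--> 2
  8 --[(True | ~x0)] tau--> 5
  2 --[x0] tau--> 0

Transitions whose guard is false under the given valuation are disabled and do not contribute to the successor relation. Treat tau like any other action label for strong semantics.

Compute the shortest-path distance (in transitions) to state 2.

Breadth-first toward 2:
  L0 = {0}
  L1 = {5,6}
  L2 = {2,4}
depth(2)=2, e.g. a·a

Answer: 2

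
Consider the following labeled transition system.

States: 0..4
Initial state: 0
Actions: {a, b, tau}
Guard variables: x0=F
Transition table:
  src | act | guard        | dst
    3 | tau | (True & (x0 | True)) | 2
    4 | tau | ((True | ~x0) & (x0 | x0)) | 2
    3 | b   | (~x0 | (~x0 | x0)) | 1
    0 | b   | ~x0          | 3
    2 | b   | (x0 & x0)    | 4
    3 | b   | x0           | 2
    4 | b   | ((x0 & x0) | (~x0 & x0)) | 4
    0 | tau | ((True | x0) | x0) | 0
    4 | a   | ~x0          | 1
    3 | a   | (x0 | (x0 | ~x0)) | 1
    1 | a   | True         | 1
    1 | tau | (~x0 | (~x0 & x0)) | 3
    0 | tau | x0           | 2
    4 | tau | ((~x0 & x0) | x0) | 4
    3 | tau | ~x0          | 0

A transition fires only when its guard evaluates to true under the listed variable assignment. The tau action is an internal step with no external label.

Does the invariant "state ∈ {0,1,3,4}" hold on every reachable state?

Answer: INVARIANT VIOLATED at state 2

Trace:
Allowed set {0,1,3,4}
Reach set: {0,1,2,3}
  0: ok
  1: ok
  2: ✗ unsafe
  3: ok
reach 2 via b·tau — violates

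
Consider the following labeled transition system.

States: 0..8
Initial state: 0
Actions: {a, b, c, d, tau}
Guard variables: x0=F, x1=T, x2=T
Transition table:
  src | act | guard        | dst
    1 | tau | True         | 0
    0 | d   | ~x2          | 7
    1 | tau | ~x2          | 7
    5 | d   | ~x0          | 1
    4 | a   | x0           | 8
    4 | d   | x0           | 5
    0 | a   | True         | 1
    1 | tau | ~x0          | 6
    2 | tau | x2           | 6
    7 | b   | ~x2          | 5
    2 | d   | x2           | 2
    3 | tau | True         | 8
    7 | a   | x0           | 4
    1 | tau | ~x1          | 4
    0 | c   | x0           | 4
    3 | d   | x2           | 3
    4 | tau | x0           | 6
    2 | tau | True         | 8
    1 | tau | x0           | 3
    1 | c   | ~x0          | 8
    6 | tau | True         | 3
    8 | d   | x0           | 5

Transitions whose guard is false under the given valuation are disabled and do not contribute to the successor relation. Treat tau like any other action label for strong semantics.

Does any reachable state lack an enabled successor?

Answer: DEADLOCK at state 8

Working:
R = {0,1,3,6,8}
  0: a→1  [1 exit(s)]
  1: c→8  tau→0  tau→6  [3 exit(s)]
  3: d→3  tau→8  [2 exit(s)]
  6: tau→3  [1 exit(s)]
  8: ∅  [deadlock]
witness 8: a·c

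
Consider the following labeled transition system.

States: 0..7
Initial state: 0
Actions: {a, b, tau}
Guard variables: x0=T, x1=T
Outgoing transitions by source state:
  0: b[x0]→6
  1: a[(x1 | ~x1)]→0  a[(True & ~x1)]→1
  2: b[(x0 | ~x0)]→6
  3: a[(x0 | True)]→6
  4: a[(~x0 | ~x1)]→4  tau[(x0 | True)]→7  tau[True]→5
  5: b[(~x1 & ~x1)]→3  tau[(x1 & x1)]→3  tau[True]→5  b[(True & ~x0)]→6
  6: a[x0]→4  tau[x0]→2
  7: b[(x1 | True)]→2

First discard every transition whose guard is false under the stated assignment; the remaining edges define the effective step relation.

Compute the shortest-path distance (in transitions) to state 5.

Answer: 3

Working:
Layered search for 5:
  depth 0: {0}
  depth 1: {6}
  depth 2: {2,4}
  depth 3: {5,7}
first hit 5 at d=3 via b·a·tau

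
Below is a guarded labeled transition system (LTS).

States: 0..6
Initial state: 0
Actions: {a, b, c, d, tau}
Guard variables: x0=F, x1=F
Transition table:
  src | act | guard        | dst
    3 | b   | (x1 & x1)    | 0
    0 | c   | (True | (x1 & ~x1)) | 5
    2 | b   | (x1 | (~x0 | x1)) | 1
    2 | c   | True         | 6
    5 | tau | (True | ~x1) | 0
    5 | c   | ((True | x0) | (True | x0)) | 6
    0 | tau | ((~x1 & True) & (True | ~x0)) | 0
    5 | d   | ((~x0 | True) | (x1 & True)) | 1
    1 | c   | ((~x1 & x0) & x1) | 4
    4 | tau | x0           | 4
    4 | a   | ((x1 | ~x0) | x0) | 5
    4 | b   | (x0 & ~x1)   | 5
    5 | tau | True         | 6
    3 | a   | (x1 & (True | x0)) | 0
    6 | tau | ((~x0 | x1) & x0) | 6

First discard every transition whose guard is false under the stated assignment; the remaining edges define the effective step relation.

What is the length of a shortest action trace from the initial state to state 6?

Answer: 2

Trace:
BFS to 6:
  Layer 0: {0}
  Layer 1: {5}
  Layer 2: {1,6}
depth(6)=2, e.g. c·c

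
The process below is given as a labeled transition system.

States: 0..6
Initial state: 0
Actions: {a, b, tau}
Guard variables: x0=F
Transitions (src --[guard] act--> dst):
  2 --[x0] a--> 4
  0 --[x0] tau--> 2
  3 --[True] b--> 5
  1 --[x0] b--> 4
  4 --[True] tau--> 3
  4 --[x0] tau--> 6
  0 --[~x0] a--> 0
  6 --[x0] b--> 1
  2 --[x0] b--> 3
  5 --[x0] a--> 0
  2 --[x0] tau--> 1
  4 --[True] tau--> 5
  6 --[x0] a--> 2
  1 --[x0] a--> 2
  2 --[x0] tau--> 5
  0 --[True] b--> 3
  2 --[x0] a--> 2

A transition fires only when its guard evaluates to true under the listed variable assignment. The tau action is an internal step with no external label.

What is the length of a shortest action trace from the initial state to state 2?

Answer: UNREACHABLE

Trace:
Breadth-first toward 2:
  Layer 0: {0}
  Layer 1: {3}
  Layer 2: {5}
2 never appears.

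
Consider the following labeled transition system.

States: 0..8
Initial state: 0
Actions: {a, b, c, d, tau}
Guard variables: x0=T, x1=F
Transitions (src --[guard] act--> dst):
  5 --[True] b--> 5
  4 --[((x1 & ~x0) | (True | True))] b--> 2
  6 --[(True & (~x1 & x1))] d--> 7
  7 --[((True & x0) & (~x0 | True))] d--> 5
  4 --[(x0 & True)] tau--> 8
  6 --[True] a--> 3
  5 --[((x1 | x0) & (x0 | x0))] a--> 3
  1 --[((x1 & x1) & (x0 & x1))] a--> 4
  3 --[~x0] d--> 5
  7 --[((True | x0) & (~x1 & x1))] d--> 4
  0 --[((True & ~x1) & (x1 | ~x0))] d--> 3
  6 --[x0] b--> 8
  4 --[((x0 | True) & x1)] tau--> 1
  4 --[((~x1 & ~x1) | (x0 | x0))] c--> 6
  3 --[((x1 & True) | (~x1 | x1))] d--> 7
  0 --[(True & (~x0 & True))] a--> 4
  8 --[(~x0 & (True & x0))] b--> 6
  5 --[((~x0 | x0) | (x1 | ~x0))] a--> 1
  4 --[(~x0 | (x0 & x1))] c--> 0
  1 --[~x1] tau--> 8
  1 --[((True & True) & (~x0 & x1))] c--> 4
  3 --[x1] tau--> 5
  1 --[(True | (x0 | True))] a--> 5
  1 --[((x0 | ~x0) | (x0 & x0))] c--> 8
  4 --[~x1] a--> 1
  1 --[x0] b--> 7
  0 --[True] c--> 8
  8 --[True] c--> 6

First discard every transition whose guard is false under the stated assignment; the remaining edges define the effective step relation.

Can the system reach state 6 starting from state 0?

Answer: REACHABLE

Trace:
After dropping false guards: 17 live edges.
Layer 0: {0}
Layer 1: {8}  now seen {0,8}
Layer 2: {6}  now seen {0,6,8}
Layer 3: {3}  now seen {0,3,6,8}
Layer 4: {7}  now seen {0,3,6,7,8}
Layer 5: {5}  now seen {0,3,5,6,7,8}
Layer 6: {1}  now seen {0,1,3,5,6,7,8}
Reachable = {0,1,3,5,6,7,8}
Path to 6: c·c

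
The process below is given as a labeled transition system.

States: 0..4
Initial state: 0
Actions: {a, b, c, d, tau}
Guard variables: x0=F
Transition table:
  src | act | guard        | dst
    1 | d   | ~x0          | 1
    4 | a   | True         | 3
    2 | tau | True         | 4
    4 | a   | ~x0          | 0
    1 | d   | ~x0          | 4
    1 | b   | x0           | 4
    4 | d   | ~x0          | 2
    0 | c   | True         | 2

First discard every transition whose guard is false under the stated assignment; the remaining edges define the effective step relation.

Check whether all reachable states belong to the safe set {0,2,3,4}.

Inv-set: {0,2,3,4}
Reachable = {0,2,3,4}
  0: ok
  2: ok
  3: ok
  4: ok

Answer: INVARIANT HOLDS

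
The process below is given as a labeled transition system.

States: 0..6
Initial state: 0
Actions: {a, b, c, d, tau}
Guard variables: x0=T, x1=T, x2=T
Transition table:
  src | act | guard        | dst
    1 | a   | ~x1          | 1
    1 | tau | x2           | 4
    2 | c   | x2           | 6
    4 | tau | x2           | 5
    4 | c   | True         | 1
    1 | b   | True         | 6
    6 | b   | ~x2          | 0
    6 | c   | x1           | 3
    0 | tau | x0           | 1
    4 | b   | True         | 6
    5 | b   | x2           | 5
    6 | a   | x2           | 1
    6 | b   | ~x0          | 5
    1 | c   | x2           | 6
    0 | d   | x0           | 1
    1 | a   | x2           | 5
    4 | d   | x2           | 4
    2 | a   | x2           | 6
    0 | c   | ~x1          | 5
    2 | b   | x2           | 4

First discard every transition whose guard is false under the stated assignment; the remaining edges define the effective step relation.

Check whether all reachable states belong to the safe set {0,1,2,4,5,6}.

Answer: INVARIANT VIOLATED at state 3

Working:
Safe = {0,1,2,4,5,6}
R = {0,1,3,4,5,6}
  0: safe
  1: safe
  3: outside
  4: safe
  5: safe
  6: safe
counterexample path to 3: tau·b·c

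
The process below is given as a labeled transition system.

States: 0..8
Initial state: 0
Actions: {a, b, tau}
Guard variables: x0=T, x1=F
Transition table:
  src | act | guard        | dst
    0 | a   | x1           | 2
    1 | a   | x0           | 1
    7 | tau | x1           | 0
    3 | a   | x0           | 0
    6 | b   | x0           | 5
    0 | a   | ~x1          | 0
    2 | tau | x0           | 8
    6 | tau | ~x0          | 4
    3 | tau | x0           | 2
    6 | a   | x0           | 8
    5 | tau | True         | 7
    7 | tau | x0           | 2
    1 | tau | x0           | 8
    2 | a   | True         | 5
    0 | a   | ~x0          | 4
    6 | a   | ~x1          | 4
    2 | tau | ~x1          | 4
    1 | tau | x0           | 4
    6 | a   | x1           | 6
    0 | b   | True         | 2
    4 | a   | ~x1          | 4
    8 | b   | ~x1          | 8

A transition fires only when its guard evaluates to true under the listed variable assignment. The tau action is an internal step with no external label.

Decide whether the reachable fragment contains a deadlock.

Reach set: {0,2,4,5,7,8}
  0: a→0  b→2  [2 exit(s)]
  2: a→5  tau→4  tau→8  [3 exit(s)]
  4: a→4  [1 exit(s)]
  5: tau→7  [1 exit(s)]
  7: tau→2  [1 exit(s)]
  8: b→8  [1 exit(s)]

Answer: DEADLOCK-FREE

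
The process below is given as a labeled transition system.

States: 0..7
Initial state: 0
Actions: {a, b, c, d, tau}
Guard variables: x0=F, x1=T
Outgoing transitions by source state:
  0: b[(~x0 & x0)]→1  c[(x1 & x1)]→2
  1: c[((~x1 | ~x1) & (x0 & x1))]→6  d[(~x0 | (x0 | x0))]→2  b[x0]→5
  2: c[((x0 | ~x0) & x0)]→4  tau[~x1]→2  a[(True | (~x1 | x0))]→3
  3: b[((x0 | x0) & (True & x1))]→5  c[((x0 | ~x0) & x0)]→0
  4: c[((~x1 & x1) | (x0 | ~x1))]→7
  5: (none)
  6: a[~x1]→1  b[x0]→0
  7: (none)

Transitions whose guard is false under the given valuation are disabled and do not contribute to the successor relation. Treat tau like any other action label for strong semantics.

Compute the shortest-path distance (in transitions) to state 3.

BFS to 3:
  Layer 0: {0}
  Layer 1: {2}
  Layer 2: {3}
3 enters at depth 2; path c·a

Answer: 2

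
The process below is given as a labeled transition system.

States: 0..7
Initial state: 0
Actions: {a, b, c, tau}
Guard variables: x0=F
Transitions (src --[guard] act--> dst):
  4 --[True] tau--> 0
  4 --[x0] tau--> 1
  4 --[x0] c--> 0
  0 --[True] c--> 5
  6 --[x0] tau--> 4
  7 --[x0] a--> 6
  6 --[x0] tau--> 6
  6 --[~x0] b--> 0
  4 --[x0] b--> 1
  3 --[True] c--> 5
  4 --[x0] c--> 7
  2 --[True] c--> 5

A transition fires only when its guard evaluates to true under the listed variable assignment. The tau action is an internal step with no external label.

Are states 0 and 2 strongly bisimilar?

Answer: BISIMILAR

Working:
Refine partition for ~:
  P[0] = {{0,1,2,3,4,5,6,7}}
  P[1] = {{0,2,3},{1,5,7},{4},{6}}
4 equivalence class(es) (converged in 2)
0∈{0,2,3}, 2∈{0,2,3}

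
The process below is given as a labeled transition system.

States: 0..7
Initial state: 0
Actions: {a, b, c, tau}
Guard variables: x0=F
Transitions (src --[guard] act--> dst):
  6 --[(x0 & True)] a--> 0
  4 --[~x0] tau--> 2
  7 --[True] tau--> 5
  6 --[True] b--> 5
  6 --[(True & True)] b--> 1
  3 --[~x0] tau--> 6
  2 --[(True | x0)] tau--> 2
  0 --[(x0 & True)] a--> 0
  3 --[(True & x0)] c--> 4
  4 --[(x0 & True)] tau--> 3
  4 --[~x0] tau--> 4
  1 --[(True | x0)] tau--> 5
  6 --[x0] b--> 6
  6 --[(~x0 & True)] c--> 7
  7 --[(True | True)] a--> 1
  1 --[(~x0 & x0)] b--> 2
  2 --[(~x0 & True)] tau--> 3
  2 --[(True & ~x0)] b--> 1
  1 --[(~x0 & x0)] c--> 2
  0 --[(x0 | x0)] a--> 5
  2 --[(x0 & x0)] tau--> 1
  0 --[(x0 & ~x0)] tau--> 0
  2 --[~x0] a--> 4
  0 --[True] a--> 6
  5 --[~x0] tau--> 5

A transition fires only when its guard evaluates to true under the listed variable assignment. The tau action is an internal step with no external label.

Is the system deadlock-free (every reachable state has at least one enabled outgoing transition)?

Answer: DEADLOCK-FREE

Working:
Reachable = {0,1,5,6,7}
  0: a→6  [deg 1]
  1: tau→5  [deg 1]
  5: tau→5  [deg 1]
  6: b→1  b→5  c→7  [deg 3]
  7: a→1  tau→5  [deg 2]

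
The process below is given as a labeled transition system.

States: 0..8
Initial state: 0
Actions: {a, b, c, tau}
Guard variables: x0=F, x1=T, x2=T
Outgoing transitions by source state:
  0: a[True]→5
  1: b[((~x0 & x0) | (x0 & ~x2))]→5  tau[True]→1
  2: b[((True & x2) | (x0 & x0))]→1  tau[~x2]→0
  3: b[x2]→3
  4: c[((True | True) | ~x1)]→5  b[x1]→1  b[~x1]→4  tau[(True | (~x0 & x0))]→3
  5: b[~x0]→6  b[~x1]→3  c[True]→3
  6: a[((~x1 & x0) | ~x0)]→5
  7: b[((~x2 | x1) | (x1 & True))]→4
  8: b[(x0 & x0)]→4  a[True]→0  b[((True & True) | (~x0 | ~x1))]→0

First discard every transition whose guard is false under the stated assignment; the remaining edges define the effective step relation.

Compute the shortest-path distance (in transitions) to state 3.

Answer: 2

Analysis:
BFS to 3:
  depth 0: {0}
  depth 1: {5}
  depth 2: {3,6}
3 enters at depth 2; path a·c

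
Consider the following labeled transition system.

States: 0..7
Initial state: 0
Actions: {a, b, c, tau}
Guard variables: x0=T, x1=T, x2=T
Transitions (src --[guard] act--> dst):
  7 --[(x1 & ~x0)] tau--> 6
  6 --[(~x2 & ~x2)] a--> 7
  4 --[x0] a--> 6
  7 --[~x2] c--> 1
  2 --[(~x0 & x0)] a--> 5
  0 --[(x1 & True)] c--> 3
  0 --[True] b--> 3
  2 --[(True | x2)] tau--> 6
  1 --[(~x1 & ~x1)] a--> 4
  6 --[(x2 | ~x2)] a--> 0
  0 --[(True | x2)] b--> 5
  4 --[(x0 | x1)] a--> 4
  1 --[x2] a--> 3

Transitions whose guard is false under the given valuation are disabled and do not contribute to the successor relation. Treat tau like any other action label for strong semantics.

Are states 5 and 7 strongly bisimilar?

Compute ~ classes (split until stable):
  round 0: {{0,1,2,3,4,5,6,7}}
  round 1: {{0},{1,4,6},{2},{3,5,7}}
  round 2: {{0},{1},{2},{3,5,7},{4},{6}}
6 equivalence class(es) (converged in 3)
class of 5: {3,5,7}; class of 7: {3,5,7}

Answer: BISIMILAR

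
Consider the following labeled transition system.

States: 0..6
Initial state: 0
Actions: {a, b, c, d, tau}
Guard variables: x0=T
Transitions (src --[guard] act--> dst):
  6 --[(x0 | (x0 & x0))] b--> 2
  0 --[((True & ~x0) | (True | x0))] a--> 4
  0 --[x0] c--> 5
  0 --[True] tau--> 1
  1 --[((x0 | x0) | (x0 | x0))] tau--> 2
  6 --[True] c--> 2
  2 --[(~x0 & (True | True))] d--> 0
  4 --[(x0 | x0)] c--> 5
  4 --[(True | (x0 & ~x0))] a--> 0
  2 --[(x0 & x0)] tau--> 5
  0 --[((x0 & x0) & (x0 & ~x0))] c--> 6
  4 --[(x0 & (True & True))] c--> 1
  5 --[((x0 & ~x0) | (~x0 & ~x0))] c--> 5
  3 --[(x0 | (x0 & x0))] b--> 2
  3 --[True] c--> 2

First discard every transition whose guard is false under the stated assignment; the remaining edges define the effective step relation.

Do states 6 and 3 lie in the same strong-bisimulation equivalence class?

Bisimulation quotient by refinement:
  round 0: {{0,1,2,3,4,5,6}}
  round 1: {{0},{1,2},{3,6},{4},{5}}
  round 2: {{0},{1},{2},{3,6},{4},{5}}
Fixed point at round 3; 6 class(es).
class of 6: {3,6}; class of 3: {3,6}

Answer: BISIMILAR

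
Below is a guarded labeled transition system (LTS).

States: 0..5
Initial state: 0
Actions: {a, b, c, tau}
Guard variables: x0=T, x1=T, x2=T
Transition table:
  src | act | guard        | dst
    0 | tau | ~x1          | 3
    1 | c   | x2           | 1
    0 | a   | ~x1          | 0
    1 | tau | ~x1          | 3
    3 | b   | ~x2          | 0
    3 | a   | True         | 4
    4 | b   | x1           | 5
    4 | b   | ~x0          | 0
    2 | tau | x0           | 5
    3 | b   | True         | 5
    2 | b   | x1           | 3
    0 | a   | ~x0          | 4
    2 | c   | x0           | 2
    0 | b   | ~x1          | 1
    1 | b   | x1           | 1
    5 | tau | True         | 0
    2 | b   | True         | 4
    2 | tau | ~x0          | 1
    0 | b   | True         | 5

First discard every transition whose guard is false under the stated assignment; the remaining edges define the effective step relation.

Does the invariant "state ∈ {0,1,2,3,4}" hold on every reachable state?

Answer: INVARIANT VIOLATED at state 5

Trace:
Inv-set: {0,1,2,3,4}
R = {0,5}
  0: ok
  5: ✗ unsafe
reach 5 via b — violates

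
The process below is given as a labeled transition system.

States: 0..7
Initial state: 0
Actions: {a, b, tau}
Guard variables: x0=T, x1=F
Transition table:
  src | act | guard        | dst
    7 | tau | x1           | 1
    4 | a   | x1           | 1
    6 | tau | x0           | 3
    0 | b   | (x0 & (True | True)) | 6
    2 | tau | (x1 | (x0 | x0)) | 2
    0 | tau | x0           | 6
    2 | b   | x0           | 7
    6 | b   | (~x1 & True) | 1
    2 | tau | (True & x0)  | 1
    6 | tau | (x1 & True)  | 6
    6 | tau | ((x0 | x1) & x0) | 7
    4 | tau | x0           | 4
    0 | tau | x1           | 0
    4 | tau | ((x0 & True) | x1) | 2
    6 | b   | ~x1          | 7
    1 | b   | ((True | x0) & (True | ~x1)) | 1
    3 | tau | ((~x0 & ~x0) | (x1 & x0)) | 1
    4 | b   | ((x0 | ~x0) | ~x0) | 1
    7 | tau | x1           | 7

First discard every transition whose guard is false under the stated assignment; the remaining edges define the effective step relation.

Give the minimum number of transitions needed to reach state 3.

Breadth-first toward 3:
  L0 = {0}
  L1 = {6}
  L2 = {1,3,7}
first hit 3 at d=2 via b·tau

Answer: 2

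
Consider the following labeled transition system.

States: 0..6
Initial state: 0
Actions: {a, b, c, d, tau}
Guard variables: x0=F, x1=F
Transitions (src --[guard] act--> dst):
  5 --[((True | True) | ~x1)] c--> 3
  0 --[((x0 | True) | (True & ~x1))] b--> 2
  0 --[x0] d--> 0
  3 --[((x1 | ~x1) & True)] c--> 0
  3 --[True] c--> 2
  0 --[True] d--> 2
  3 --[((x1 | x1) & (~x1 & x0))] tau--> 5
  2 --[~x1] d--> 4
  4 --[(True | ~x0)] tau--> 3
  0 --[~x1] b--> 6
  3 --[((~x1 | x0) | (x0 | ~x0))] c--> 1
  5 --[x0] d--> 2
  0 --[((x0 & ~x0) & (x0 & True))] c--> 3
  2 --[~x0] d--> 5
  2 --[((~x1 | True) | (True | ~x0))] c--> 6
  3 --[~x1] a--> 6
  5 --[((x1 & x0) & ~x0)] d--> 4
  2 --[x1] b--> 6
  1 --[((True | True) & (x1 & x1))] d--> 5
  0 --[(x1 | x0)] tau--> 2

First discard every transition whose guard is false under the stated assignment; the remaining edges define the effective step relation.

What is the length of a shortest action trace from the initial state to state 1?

Answer: 4

Working:
Layered search for 1:
  depth 0: {0}
  depth 1: {2,6}
  depth 2: {4,5}
  depth 3: {3}
  depth 4: {1}
1 enters at depth 4; path b·d·tau·c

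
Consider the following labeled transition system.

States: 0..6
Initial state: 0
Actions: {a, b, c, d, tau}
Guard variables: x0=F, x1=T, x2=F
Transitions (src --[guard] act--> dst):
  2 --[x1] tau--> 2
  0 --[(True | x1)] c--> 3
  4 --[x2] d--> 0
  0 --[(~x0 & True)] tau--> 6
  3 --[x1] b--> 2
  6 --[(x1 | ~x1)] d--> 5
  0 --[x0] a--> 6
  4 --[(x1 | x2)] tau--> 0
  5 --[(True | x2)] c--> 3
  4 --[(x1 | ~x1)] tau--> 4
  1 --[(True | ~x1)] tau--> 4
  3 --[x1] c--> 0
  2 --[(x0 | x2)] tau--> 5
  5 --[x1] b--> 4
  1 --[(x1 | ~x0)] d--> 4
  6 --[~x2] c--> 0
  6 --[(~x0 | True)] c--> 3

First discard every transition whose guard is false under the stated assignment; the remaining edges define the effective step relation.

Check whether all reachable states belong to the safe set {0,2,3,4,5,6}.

Answer: INVARIANT HOLDS

Working:
Safe = {0,2,3,4,5,6}
Reach set: {0,2,3,4,5,6}
  0: safe
  2: safe
  3: safe
  4: safe
  5: safe
  6: safe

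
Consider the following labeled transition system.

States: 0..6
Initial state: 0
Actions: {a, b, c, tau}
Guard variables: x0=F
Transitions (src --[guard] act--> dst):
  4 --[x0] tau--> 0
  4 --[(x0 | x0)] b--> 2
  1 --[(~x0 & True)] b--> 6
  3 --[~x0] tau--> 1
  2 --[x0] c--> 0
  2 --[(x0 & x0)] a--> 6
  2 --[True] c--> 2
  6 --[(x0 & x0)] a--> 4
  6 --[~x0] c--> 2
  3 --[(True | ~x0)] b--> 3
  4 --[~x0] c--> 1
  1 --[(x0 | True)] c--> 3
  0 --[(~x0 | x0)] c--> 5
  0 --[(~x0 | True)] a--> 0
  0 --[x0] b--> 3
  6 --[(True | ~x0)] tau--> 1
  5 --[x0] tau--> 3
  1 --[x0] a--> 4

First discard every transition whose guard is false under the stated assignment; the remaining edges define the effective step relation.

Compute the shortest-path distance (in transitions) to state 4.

Answer: UNREACHABLE

Working:
Layered search for 4:
  L0 = {0}
  L1 = {5}
4 never appears.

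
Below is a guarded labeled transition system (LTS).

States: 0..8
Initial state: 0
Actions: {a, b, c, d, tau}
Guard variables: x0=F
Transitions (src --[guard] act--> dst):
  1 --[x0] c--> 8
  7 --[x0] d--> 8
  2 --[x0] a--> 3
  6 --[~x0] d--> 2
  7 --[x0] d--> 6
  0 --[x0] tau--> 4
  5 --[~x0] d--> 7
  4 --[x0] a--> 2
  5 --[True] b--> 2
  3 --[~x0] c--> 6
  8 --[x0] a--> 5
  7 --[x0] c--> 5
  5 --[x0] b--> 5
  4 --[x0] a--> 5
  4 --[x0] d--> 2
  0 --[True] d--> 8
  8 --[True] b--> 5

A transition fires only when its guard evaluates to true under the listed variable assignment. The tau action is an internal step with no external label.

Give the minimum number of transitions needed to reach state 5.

BFS to 5:
  depth 0: {0}
  depth 1: {8}
  depth 2: {5}
first hit 5 at d=2 via d·b

Answer: 2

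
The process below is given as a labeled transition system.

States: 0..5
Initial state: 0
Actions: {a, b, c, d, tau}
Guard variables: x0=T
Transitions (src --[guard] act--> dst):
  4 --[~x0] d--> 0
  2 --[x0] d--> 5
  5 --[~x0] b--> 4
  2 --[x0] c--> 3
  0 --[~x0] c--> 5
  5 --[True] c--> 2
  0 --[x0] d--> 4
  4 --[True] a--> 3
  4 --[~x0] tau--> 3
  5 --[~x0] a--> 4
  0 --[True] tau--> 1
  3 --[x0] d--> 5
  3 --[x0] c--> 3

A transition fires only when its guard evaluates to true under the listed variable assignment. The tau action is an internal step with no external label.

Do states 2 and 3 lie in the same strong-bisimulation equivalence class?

Answer: BISIMILAR

Analysis:
Bisimulation quotient by refinement:
  P[0] = {{0,1,2,3,4,5}}
  P[1] = {{0},{1},{2,3},{4},{5}}
Fixed point at round 2; 5 class(es).
class of 2: {2,3}; class of 3: {2,3}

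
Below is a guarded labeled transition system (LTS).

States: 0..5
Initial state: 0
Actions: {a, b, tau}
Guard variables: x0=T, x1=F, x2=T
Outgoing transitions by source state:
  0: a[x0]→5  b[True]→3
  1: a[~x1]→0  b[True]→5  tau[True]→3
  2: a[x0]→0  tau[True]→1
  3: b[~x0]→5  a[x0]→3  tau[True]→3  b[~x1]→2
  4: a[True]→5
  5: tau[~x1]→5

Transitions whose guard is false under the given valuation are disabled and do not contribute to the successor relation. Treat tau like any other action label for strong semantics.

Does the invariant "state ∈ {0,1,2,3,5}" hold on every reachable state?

Safe = {0,1,2,3,5}
Reach set: {0,1,2,3,5}
  0: ok
  1: ok
  2: ok
  3: ok
  5: ok

Answer: INVARIANT HOLDS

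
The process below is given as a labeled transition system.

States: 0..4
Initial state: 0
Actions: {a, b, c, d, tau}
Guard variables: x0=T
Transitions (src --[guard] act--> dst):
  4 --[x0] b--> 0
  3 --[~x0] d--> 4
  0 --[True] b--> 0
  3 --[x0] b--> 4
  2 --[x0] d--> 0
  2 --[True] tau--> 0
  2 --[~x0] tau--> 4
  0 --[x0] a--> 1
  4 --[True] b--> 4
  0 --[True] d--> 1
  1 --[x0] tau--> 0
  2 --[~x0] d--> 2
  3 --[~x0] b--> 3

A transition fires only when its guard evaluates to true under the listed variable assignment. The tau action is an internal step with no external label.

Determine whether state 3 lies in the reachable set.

Answer: UNREACHABLE

Analysis:
9 transition(s) survive guard evaluation.
depth 0: {0}
depth 1: {1}  now seen {0,1}
Reachable = {0,1}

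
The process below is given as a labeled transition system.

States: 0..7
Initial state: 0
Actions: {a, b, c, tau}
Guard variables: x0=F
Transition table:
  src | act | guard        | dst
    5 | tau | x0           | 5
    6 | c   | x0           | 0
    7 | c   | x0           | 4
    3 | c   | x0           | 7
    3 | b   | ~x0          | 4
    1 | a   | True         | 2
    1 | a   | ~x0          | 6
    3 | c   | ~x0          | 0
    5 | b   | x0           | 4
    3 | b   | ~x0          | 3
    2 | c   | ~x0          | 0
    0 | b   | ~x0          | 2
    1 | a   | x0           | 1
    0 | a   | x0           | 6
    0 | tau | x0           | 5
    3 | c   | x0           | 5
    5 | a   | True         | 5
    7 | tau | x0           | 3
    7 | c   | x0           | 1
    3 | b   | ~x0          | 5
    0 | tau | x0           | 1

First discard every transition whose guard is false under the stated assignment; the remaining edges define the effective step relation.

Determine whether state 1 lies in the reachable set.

Answer: UNREACHABLE

Trace:
After dropping false guards: 9 live edges.
Layer 0: {0}
Layer 1: {2}  cumulative {0,2}
R = {0,2}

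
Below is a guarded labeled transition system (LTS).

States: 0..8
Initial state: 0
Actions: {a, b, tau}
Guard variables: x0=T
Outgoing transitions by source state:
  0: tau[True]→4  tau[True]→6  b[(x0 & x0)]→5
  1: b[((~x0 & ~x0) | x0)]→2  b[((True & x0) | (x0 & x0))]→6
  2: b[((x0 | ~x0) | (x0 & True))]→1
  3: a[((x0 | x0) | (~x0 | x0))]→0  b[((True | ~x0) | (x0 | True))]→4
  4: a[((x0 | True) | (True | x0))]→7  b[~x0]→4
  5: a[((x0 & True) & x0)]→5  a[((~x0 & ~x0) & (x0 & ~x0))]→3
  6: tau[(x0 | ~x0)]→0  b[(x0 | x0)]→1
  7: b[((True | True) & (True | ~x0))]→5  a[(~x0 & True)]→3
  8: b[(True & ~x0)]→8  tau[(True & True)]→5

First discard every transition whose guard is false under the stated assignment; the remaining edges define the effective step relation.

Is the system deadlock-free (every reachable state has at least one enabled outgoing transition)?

Reach set: {0,1,2,4,5,6,7}
  0: b→5  tau→4  tau→6  [3 exit(s)]
  1: b→2  b→6  [2 exit(s)]
  2: b→1  [1 exit(s)]
  4: a→7  [1 exit(s)]
  5: a→5  [1 exit(s)]
  6: b→1  tau→0  [2 exit(s)]
  7: b→5  [1 exit(s)]

Answer: DEADLOCK-FREE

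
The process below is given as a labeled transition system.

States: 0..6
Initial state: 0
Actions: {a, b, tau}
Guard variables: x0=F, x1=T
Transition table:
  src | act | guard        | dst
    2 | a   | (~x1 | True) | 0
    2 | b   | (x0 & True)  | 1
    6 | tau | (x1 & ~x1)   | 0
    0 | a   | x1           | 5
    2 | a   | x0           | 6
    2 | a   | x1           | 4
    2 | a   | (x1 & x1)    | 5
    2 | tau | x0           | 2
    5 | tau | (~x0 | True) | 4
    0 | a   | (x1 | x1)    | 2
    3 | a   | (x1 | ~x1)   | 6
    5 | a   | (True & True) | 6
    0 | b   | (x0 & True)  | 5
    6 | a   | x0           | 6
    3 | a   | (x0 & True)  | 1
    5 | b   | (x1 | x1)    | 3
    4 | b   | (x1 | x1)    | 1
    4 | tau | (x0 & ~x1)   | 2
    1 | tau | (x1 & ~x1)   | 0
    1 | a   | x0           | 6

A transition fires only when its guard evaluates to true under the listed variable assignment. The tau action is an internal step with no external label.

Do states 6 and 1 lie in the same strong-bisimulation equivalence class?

Bisimulation quotient by refinement:
  π0 = {{0,1,2,3,4,5,6}}
  π1 = {{0,2,3},{1,6},{4},{5}}
  π2 = {{0},{1,6},{2},{3},{4},{5}}
stable after 3 split(s): 6 block(s)
6∈{1,6}, 1∈{1,6}

Answer: BISIMILAR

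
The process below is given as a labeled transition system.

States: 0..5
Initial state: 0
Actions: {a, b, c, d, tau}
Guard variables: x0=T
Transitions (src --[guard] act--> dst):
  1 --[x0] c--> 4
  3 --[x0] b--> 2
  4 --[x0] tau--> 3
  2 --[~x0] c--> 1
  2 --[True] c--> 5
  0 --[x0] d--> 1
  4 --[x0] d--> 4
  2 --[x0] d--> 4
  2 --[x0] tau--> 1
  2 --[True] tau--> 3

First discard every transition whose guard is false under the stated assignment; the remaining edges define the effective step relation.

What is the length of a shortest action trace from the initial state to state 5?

Breadth-first toward 5:
  Layer 0: {0}
  Layer 1: {1}
  Layer 2: {4}
  Layer 3: {3}
  Layer 4: {2}
  Layer 5: {5}
5 enters at depth 5; path d·c·tau·b·c

Answer: 5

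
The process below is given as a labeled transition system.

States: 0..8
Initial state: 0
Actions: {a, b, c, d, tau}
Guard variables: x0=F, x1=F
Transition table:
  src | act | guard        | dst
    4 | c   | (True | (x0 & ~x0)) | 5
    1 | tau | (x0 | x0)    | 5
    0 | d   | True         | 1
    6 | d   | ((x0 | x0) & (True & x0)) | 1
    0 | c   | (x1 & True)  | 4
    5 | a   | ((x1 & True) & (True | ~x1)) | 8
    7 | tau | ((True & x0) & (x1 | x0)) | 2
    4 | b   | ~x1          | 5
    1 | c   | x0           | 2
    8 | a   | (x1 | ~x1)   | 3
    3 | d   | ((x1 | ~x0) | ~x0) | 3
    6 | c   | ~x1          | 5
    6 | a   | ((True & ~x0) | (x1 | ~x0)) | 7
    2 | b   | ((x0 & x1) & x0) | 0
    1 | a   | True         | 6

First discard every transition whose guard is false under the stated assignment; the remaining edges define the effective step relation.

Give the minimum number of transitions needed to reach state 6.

Breadth-first toward 6:
  depth 0: {0}
  depth 1: {1}
  depth 2: {6}
6 enters at depth 2; path d·a

Answer: 2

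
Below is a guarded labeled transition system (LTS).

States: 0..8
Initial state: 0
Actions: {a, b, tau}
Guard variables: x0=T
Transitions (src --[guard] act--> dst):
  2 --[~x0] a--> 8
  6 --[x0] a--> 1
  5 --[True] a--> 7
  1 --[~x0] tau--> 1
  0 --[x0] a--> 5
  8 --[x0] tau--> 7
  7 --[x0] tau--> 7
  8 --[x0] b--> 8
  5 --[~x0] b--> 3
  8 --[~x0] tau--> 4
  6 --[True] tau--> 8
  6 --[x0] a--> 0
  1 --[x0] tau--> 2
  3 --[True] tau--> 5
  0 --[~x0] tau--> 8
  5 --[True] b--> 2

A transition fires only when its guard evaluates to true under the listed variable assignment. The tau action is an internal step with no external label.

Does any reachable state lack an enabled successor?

Answer: DEADLOCK at state 2

Working:
R = {0,2,5,7}
  0: a→5  [deg 1]
  2: ∅  [STUCK]
  5: a→7  b→2  [deg 2]
  7: tau→7  [deg 1]
Path to 2: a·b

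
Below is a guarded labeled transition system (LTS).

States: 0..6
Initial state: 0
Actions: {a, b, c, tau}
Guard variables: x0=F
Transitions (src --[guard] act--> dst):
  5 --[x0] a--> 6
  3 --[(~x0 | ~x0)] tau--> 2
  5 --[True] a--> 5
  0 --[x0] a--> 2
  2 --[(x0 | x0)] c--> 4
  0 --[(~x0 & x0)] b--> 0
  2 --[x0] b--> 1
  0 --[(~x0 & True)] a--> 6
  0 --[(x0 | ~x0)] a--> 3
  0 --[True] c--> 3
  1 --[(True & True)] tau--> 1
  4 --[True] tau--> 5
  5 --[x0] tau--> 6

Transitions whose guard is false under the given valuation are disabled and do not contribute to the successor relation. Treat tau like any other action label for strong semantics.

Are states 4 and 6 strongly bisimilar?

Answer: NOT BISIMILAR

Trace:
Refine partition for ~:
  round 0: {{0,1,2,3,4,5,6}}
  round 1: {{0},{1,3,4},{2,6},{5}}
  round 2: {{0},{1},{2,6},{3},{4},{5}}
stable after 3 split(s): 6 block(s)
class of 4: {4}; class of 6: {2,6}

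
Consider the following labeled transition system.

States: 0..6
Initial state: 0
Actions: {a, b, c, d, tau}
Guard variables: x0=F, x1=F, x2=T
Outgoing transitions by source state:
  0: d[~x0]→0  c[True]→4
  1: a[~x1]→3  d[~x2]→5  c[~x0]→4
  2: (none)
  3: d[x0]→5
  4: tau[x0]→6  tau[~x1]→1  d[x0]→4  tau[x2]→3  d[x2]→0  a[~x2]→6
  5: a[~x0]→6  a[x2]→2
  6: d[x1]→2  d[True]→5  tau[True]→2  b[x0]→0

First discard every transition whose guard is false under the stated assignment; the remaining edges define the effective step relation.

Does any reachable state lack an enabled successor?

R = {0,1,3,4}
  0: c→4  d→0  [2 out]
  1: a→3  c→4  [2 out]
  3: ∅  [no exit]
  4: d→0  tau→1  tau→3  [3 out]
trace reaching 3: c·tau

Answer: DEADLOCK at state 3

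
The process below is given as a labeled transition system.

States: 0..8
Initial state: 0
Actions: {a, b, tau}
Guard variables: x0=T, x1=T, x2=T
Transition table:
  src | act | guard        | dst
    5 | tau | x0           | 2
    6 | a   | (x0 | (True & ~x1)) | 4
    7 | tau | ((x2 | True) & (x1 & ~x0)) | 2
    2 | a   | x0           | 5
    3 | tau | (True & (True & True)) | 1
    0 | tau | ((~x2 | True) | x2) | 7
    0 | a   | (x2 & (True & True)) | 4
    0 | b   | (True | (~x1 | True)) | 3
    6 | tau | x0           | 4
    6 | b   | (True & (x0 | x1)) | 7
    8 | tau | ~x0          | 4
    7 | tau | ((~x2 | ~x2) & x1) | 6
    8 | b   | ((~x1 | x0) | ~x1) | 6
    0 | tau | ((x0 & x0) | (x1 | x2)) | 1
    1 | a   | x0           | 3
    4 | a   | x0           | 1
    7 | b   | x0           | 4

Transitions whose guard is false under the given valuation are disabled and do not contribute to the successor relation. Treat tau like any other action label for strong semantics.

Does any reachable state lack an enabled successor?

Reach set: {0,1,3,4,7}
  0: a→4  b→3  tau→1  tau→7  [deg 4]
  1: a→3  [deg 1]
  3: tau→1  [deg 1]
  4: a→1  [deg 1]
  7: b→4  [deg 1]

Answer: DEADLOCK-FREE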